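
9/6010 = 9/6010 = 0.00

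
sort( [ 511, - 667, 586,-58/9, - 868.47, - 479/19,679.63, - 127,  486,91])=[ - 868.47, - 667,-127, - 479/19 , - 58/9, 91, 486,511, 586 , 679.63]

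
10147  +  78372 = 88519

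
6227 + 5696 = 11923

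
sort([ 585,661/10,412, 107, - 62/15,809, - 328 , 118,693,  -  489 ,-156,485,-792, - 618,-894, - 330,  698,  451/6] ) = [-894,  -  792, - 618,  -  489, - 330,-328,-156, - 62/15, 661/10, 451/6, 107,118, 412, 485, 585, 693,698,809]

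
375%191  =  184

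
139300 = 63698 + 75602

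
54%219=54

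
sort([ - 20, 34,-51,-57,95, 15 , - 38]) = [  -  57,-51, - 38, - 20,15, 34,95 ]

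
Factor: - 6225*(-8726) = 2^1*3^1*5^2 * 83^1 *4363^1 = 54319350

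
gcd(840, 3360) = 840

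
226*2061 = 465786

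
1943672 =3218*604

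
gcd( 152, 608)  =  152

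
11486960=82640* 139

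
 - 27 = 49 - 76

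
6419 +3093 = 9512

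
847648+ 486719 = 1334367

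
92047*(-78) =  -7179666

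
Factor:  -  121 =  - 11^2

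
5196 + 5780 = 10976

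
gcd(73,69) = 1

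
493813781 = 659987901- 166174120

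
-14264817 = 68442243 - 82707060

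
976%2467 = 976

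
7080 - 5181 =1899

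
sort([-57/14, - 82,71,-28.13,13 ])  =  [ - 82,-28.13, - 57/14, 13, 71]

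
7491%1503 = 1479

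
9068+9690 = 18758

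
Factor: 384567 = 3^1*128189^1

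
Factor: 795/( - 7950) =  - 1/10 = - 2^( - 1 ) * 5^( - 1)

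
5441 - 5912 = -471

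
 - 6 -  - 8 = 2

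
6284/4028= 1571/1007  =  1.56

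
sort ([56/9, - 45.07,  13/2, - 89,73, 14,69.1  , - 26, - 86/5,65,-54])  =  [ - 89,  -  54, -45.07,  -  26, - 86/5, 56/9,  13/2,14, 65,  69.1,73 ]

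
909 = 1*909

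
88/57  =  88/57 = 1.54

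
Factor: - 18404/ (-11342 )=2^1*43^1 * 53^ ( - 1 ) =86/53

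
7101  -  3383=3718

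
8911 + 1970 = 10881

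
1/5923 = 1/5923=0.00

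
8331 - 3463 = 4868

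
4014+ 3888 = 7902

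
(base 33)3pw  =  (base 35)3ct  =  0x101C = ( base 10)4124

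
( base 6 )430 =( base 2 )10100010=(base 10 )162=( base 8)242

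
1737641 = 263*6607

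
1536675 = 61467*25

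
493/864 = 493/864 = 0.57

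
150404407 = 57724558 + 92679849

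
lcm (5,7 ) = 35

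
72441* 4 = 289764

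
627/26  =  627/26 = 24.12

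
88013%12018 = 3887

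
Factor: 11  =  11^1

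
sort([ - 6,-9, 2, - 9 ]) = [ - 9, - 9, - 6,2]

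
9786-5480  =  4306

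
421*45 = 18945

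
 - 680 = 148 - 828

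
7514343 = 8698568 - 1184225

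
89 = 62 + 27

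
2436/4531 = 2436/4531 = 0.54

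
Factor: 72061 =11^1 * 6551^1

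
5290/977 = 5290/977 = 5.41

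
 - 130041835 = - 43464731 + - 86577104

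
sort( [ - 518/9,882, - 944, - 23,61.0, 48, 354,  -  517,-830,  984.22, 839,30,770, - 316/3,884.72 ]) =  [ - 944,-830, - 517, - 316/3 , - 518/9,-23, 30,  48,61.0,354,770,839,882,884.72  ,  984.22 ] 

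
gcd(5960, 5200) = 40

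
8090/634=12 + 241/317 =12.76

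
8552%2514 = 1010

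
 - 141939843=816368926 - 958308769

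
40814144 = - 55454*(  -  736)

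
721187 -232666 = 488521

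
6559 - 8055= - 1496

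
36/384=3/32 = 0.09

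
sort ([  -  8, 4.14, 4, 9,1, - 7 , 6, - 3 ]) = [ - 8, - 7, - 3, 1, 4,4.14,6, 9]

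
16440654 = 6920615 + 9520039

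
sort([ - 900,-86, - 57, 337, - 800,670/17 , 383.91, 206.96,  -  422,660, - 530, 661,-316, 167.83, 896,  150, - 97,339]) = [-900,-800,- 530,-422,-316, - 97, - 86, - 57, 670/17, 150, 167.83, 206.96,337, 339, 383.91,660, 661,896 ] 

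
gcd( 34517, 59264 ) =1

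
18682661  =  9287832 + 9394829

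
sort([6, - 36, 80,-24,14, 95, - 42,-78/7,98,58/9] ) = [-42, - 36,-24,-78/7,6,58/9,14,80, 95, 98 ]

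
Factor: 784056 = 2^3*3^1*7^1*13^1 *359^1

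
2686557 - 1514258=1172299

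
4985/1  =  4985 = 4985.00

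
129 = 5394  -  5265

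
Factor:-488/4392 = -3^( - 2 )  =  -1/9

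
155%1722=155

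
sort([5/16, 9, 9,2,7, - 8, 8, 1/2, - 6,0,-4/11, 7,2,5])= [  -  8, - 6, - 4/11,0 , 5/16, 1/2,2, 2,5, 7 , 7, 8,9,9]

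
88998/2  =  44499 = 44499.00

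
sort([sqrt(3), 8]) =[sqrt ( 3),8]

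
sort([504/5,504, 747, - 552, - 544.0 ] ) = [ - 552, - 544.0 , 504/5,504,  747 ]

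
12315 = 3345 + 8970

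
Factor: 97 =97^1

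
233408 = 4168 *56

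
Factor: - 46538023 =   -  7^1 * 1483^1*4483^1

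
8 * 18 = 144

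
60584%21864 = 16856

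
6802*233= 1584866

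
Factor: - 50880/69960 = - 8/11  =  - 2^3*11^( - 1)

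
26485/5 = 5297 = 5297.00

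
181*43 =7783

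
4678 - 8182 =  - 3504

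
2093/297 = 7 +14/297=7.05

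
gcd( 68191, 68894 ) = 703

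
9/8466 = 3/2822 = 0.00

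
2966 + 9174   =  12140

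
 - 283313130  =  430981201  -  714294331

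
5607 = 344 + 5263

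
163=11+152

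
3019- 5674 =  - 2655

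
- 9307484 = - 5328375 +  - 3979109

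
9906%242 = 226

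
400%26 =10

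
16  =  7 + 9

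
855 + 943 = 1798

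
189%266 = 189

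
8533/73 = 8533/73=116.89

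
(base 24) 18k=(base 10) 788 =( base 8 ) 1424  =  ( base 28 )104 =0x314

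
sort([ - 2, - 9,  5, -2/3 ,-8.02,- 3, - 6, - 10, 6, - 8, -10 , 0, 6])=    [ - 10 , - 10, - 9, - 8.02,-8,-6, -3, - 2, - 2/3, 0, 5, 6, 6]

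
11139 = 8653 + 2486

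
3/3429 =1/1143 = 0.00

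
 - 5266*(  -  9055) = 47683630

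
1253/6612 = 1253/6612   =  0.19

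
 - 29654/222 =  - 14827/111 = - 133.58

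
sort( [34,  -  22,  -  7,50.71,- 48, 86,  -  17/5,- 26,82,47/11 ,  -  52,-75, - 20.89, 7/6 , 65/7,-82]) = [  -  82, - 75, - 52,- 48, - 26, - 22,  -  20.89, - 7 , - 17/5,7/6, 47/11 , 65/7,  34, 50.71, 82,86 ] 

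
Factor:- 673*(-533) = 13^1*41^1 * 673^1=358709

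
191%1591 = 191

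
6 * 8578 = 51468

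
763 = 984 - 221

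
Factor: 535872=2^6*3^1*2791^1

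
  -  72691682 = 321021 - 73012703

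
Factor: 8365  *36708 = 307062420 = 2^2 * 3^1*5^1*7^2*19^1 * 23^1 *239^1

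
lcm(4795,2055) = 14385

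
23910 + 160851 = 184761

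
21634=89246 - 67612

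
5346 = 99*54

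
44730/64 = 22365/32= 698.91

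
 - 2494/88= - 1247/44 = - 28.34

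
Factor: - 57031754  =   - 2^1*13^2*31^1*5443^1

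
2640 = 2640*1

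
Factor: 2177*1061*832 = 2^6*7^1*13^1 * 311^1*1061^1=   1921751104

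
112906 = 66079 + 46827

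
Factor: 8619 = 3^1 * 13^2*17^1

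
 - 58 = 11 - 69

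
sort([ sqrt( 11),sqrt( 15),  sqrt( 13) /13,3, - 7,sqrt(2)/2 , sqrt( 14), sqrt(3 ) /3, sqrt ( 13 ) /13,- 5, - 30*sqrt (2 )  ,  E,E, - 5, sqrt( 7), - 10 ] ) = [ - 30*sqrt(2), - 10, - 7, - 5, - 5,sqrt( 13)/13, sqrt( 13)/13, sqrt( 3) /3,sqrt (2) /2,sqrt( 7),E,E,  3, sqrt( 11 ),sqrt(14),sqrt( 15)]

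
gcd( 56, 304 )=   8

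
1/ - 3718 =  -1/3718 = - 0.00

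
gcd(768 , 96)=96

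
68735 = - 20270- - 89005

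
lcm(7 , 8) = 56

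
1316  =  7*188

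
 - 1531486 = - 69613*22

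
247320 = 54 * 4580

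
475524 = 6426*74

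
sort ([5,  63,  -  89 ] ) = [ - 89, 5,63 ]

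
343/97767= 343/97767 =0.00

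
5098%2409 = 280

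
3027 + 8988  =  12015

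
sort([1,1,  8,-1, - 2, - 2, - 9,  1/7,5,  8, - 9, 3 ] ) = [ - 9,-9, - 2, - 2, - 1,1/7,1,1, 3,  5, 8,8]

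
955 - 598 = 357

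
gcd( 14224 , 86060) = 4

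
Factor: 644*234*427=2^3*3^2*7^2*  13^1*23^1*61^1 = 64347192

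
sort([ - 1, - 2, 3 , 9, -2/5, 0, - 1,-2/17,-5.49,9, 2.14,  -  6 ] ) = [- 6,-5.49, - 2,-1, - 1, - 2/5, - 2/17,0,2.14,3, 9,9 ] 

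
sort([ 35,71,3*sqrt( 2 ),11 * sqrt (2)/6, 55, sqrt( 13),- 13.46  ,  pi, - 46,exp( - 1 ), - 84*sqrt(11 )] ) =[ - 84*sqrt(11), - 46 ,-13.46, exp( - 1), 11*sqrt( 2)/6,pi, sqrt(13),3*sqrt( 2),35,  55,71 ] 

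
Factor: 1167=3^1*389^1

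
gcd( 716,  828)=4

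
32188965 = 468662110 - 436473145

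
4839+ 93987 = 98826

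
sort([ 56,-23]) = [ - 23,56 ] 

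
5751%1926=1899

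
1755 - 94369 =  - 92614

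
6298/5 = 1259+3/5 = 1259.60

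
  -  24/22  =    -  2 + 10/11 = - 1.09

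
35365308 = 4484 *7887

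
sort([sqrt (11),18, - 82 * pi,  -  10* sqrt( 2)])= [ - 82*pi, - 10*sqrt( 2),sqrt (11), 18 ] 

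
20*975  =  19500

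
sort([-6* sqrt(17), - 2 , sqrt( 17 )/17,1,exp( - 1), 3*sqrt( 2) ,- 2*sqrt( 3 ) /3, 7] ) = [  -  6*sqrt(17 ), - 2,-2*sqrt(3) /3, sqrt(17)/17,exp(-1), 1,  3 *sqrt(2 ),  7]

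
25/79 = 25/79 =0.32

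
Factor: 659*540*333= 2^2*3^5*5^1*37^1*659^1 =118501380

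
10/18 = 5/9  =  0.56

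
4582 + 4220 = 8802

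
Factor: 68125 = 5^4*109^1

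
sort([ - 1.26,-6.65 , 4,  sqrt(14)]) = [ - 6.65, - 1.26,sqrt ( 14 ),  4 ] 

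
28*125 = 3500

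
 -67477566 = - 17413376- 50064190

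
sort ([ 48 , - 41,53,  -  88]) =[ - 88, -41 , 48, 53] 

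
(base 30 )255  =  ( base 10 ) 1955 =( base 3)2200102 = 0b11110100011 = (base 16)7A3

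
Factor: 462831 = 3^1*154277^1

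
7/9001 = 7/9001 = 0.00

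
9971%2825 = 1496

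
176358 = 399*442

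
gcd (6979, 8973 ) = 997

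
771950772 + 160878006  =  932828778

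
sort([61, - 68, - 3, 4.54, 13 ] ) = [-68,-3,4.54, 13, 61]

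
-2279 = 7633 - 9912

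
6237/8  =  779  +  5/8 = 779.62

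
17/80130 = 17/80130 =0.00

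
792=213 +579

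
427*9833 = 4198691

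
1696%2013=1696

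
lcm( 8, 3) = 24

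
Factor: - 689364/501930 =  - 2^1 *5^(- 1)*11^( - 1 )*13^(-1 )*491^1 = - 982/715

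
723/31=723/31 = 23.32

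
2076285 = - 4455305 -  - 6531590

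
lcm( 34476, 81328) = 3171792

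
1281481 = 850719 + 430762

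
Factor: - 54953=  - 179^1  *  307^1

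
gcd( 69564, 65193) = 93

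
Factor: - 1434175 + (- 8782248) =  - 10216423 = -7^1 * 73^1*19993^1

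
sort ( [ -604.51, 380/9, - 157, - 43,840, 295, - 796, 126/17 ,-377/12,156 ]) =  [ - 796, - 604.51, -157,- 43, - 377/12 , 126/17, 380/9,156, 295, 840 ] 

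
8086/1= 8086 = 8086.00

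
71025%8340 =4305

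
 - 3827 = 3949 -7776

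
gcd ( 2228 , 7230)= 2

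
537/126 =179/42 = 4.26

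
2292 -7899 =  - 5607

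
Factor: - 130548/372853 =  - 2^2 * 3^1 * 11^1*13^( - 1 ) * 29^( - 1) =- 132/377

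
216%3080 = 216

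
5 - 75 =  - 70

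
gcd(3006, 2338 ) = 334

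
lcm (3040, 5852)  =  234080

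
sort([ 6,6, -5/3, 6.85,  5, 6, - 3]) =[ - 3, - 5/3, 5 , 6, 6, 6, 6.85]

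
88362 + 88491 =176853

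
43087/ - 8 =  - 43087/8 =- 5385.88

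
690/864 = 115/144 = 0.80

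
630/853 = 630/853=0.74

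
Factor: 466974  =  2^1*3^2*25943^1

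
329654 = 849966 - 520312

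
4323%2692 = 1631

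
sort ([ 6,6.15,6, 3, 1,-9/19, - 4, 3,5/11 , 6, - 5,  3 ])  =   [-5,-4,-9/19,5/11,  1,3, 3, 3,6, 6, 6, 6.15] 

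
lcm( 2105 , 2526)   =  12630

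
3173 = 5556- 2383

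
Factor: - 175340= - 2^2*5^1 * 11^1*797^1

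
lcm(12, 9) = 36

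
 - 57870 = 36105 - 93975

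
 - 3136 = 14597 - 17733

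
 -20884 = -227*92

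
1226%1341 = 1226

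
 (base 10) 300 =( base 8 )454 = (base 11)253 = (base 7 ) 606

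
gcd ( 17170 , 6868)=3434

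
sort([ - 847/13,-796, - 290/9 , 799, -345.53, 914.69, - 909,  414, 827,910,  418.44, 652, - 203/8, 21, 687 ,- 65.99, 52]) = [-909,-796,-345.53, - 65.99, - 847/13  ,-290/9,  -  203/8 , 21, 52, 414,418.44,  652,687,799,827 , 910, 914.69 ] 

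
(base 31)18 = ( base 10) 39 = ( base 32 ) 17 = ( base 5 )124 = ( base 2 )100111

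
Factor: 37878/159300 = 2^( - 1)*3^(  -  2)*5^( - 2)*107^1 =107/450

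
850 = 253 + 597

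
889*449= 399161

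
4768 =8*596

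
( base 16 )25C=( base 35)H9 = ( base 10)604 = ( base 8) 1134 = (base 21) 17G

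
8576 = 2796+5780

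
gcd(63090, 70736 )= 2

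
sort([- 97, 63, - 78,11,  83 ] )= [-97,-78, 11, 63, 83] 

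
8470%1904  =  854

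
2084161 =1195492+888669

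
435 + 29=464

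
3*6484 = 19452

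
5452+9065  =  14517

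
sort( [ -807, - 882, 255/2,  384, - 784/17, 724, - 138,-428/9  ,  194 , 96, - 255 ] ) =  [ - 882, - 807, - 255, - 138, - 428/9, - 784/17 , 96, 255/2, 194, 384, 724 ]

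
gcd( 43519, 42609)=7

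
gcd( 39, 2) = 1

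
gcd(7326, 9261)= 9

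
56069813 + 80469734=136539547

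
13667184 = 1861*7344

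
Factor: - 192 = - 2^6*3^1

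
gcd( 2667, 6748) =7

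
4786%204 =94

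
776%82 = 38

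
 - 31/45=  - 1 + 14/45 = - 0.69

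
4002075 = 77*51975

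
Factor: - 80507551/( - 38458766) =2^ ( - 1)*4283^1 * 18797^1 * 19229383^ ( - 1 )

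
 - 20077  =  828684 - 848761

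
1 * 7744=7744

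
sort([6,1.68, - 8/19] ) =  [ - 8/19, 1.68, 6 ]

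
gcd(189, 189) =189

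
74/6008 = 37/3004=0.01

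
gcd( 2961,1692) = 423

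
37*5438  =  201206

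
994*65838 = 65442972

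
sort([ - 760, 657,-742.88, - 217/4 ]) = [ - 760, - 742.88, - 217/4, 657 ] 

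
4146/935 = 4  +  406/935=4.43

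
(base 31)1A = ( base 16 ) 29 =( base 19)23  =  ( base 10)41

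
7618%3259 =1100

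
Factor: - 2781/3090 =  - 2^(-1)*3^2 * 5^( - 1) = - 9/10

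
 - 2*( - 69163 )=138326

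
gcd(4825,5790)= 965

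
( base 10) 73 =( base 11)67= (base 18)41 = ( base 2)1001001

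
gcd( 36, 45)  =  9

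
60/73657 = 60/73657 = 0.00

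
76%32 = 12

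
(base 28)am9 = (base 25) DDF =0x2111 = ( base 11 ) 63A6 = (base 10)8465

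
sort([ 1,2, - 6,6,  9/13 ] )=[ - 6,9/13,1, 2,6 ]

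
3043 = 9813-6770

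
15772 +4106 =19878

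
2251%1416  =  835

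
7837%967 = 101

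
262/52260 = 131/26130 = 0.01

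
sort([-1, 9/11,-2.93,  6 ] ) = [  -  2.93, - 1, 9/11, 6 ] 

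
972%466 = 40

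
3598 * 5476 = 19702648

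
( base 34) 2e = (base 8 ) 122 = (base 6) 214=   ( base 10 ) 82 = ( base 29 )2o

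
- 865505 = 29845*( - 29 ) 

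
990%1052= 990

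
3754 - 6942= - 3188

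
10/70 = 1/7 = 0.14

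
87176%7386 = 5930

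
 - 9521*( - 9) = 85689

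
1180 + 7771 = 8951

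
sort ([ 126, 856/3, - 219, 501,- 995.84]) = [ - 995.84 , - 219,126, 856/3, 501 ] 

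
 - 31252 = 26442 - 57694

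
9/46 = 9/46 =0.20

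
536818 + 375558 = 912376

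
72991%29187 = 14617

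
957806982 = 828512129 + 129294853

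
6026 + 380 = 6406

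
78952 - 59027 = 19925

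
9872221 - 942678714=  -932806493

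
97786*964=94265704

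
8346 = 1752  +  6594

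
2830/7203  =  2830/7203= 0.39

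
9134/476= 4567/238   =  19.19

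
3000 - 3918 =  - 918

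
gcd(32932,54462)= 2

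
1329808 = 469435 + 860373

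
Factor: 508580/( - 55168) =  - 2^ ( - 5)*5^1*59^1 = - 295/32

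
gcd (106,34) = 2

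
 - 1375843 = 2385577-3761420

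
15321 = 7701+7620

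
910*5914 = 5381740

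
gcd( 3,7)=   1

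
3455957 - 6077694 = -2621737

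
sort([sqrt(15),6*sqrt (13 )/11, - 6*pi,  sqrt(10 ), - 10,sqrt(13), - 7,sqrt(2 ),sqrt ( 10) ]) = [ - 6*pi, -10, - 7, sqrt ( 2 ),6*sqrt( 13 ) /11,sqrt( 10 ),sqrt( 10 ),  sqrt( 13),sqrt(15)] 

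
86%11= 9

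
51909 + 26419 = 78328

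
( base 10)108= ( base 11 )99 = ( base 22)4K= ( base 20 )58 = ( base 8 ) 154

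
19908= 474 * 42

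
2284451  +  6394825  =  8679276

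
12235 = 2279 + 9956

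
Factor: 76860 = 2^2*3^2*5^1*7^1*61^1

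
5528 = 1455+4073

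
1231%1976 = 1231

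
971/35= 971/35 = 27.74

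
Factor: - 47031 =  - 3^1*61^1 * 257^1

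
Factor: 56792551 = 43^1*181^1*7297^1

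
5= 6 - 1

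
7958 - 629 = 7329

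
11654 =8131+3523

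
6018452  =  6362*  946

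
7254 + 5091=12345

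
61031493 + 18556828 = 79588321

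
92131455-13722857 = 78408598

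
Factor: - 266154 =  - 2^1*3^1*7^1*6337^1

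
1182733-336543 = 846190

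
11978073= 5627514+6350559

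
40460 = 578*70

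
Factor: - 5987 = - 5987^1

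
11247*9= 101223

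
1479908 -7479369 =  -5999461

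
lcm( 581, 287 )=23821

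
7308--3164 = 10472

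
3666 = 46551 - 42885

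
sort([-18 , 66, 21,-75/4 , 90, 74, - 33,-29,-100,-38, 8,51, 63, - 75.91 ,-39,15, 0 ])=[ - 100, - 75.91 , - 39,-38 , - 33, - 29, - 75/4, - 18,0, 8,15 , 21,51, 63  ,  66, 74, 90]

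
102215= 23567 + 78648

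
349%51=43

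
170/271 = 170/271 =0.63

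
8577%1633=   412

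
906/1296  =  151/216 = 0.70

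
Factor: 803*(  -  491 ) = - 11^1*73^1*491^1 = - 394273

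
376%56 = 40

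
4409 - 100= 4309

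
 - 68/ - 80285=68/80285 =0.00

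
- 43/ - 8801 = 43/8801 = 0.00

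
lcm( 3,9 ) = 9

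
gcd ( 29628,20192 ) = 4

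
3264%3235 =29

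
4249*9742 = 41393758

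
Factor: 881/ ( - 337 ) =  - 337^( - 1)*881^1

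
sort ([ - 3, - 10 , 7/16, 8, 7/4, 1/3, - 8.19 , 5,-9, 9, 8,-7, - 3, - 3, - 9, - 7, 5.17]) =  [ - 10, - 9, - 9, - 8.19 , -7, - 7, - 3,-3, - 3, 1/3 , 7/16, 7/4, 5, 5.17,8, 8,  9 ]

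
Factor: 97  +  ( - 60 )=37^1 = 37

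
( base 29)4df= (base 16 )EAC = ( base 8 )7254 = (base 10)3756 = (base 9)5133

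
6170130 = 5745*1074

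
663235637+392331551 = 1055567188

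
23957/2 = 11978 + 1/2=11978.50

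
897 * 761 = 682617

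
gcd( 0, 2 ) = 2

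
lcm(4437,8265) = 421515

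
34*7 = 238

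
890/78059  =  890/78059  =  0.01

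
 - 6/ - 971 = 6/971 = 0.01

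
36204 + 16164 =52368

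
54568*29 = 1582472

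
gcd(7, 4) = 1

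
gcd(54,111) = 3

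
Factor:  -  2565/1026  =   - 2^( - 1)*5^1 = - 5/2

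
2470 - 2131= 339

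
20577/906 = 6859/302 = 22.71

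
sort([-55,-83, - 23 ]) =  [ - 83 ,-55,  -  23] 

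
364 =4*91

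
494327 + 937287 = 1431614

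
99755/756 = 131+719/756 = 131.95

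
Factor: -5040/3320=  - 2^1* 3^2*7^1*83^( - 1) = -126/83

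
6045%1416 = 381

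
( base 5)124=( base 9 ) 43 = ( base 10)39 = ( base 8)47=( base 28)1b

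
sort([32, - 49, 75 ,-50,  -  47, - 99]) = [  -  99, - 50, - 49, - 47, 32 , 75 ]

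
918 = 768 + 150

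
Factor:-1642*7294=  - 2^2*7^1*521^1*821^1 = - 11976748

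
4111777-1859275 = 2252502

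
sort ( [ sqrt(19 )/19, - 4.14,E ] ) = [ - 4.14, sqrt(19) /19,E]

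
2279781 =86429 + 2193352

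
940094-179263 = 760831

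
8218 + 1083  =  9301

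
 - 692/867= - 692/867 = - 0.80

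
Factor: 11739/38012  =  2^(-2 )*3^1*7^1*17^( - 1) = 21/68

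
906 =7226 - 6320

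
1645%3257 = 1645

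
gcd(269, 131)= 1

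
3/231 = 1/77 = 0.01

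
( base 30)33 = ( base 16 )5D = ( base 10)93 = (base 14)69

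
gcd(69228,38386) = 2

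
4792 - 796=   3996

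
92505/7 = 13215 = 13215.00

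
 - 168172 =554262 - 722434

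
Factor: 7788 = 2^2  *3^1*11^1 * 59^1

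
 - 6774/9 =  - 753 + 1/3 = - 752.67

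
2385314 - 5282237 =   -  2896923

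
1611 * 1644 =2648484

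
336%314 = 22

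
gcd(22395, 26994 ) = 3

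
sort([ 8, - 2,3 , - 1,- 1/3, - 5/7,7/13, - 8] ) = [ - 8 , - 2, - 1 , - 5/7,-1/3,7/13, 3,8 ] 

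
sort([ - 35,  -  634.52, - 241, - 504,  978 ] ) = [-634.52, - 504, - 241, - 35,978]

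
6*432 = 2592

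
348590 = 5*69718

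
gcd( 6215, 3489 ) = 1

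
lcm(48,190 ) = 4560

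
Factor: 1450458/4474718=3^2*61^1*79^(  -  1)*127^(  -  1 ) * 223^(-1 )*  1321^1=725229/2237359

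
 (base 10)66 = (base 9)73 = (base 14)4A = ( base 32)22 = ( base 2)1000010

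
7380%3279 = 822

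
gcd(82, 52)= 2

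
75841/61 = 1243 + 18/61 = 1243.30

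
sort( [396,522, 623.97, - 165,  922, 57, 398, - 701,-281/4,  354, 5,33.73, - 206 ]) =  [ - 701,  -  206, - 165, - 281/4, 5,33.73, 57,354, 396, 398, 522, 623.97,922 ] 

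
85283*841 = 71723003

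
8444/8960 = 2111/2240= 0.94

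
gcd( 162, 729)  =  81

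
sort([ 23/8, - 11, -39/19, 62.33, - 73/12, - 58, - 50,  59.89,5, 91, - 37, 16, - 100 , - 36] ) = [ - 100  , - 58, - 50,-37, - 36, - 11, - 73/12 ,  -  39/19, 23/8, 5, 16,59.89 , 62.33, 91 ] 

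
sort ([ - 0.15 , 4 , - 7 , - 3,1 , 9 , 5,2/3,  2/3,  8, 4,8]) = [ - 7, - 3, - 0.15,2/3 , 2/3, 1 , 4, 4,5, 8  ,  8, 9]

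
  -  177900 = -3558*50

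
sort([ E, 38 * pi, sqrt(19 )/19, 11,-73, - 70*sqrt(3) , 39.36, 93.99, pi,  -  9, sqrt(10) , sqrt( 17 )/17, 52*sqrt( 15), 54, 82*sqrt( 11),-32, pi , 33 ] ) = [-70*sqrt(3 ) , - 73 ,-32, - 9,  sqrt( 19 ) /19, sqrt( 17 )/17,E, pi, pi, sqrt( 10),  11, 33 , 39.36,54, 93.99, 38*pi, 52*sqrt( 15 ) , 82*sqrt( 11)]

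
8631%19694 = 8631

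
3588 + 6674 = 10262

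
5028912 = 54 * 93128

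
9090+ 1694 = 10784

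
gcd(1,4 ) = 1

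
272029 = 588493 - 316464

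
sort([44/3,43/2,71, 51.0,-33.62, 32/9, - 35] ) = [ - 35, - 33.62 , 32/9 , 44/3, 43/2, 51.0, 71]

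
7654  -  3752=3902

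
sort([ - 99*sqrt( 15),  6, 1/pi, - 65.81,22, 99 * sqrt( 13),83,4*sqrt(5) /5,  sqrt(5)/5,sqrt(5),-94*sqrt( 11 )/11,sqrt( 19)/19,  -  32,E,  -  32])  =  [ -99* sqrt( 15) ,-65.81, - 32, - 32, - 94 *sqrt (11) /11, sqrt( 19) /19, 1/pi, sqrt ( 5)/5, 4*sqrt(  5)/5,  sqrt( 5), E, 6,22,83,99*sqrt( 13) ]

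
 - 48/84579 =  - 16/28193 = - 0.00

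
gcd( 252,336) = 84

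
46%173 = 46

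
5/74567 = 5/74567 = 0.00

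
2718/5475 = 906/1825= 0.50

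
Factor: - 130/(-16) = 65/8 = 2^( - 3)*5^1*13^1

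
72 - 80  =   - 8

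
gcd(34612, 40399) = 1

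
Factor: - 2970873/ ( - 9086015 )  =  3^2*5^( -1 )*419^( - 1)* 4337^( - 1)*330097^1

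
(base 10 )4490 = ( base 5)120430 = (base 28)5ka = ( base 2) 1000110001010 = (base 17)f92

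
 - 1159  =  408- 1567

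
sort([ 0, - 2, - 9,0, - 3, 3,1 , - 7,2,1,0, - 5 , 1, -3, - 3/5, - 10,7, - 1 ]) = [ - 10, -9, - 7, - 5, - 3, - 3, - 2, - 1,-3/5,0,  0, 0, 1,1, 1,2, 3, 7] 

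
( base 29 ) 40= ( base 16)74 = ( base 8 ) 164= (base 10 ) 116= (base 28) 44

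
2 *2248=4496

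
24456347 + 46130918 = 70587265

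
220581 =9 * 24509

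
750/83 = 9+3/83 = 9.04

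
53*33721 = 1787213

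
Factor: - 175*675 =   -  118125 = - 3^3*5^4*7^1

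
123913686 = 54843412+69070274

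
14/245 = 2/35 =0.06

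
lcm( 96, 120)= 480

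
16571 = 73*227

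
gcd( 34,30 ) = 2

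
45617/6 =45617/6  =  7602.83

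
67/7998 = 67/7998 = 0.01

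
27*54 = 1458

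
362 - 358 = 4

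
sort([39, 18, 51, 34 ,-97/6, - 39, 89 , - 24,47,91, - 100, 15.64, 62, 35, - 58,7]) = [  -  100 ,  -  58 , - 39, - 24, - 97/6, 7, 15.64 , 18,34, 35,39, 47,51, 62 , 89,91]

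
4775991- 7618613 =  - 2842622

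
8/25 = 8/25 = 0.32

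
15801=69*229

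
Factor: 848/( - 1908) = -4/9 = -2^2*3^( - 2) 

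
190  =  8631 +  - 8441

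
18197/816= 22 + 245/816 =22.30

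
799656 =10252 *78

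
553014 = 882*627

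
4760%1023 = 668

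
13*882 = 11466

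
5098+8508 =13606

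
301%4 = 1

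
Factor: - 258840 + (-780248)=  - 1039088 = - 2^4*101^1*643^1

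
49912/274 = 182+22/137 = 182.16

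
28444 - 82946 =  - 54502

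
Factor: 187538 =2^1*13^1*7213^1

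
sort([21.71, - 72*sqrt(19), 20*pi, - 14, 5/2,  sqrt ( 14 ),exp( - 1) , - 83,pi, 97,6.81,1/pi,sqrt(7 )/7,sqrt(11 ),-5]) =[ - 72*sqrt( 19 ),-83,-14, - 5,1/pi, exp( -1),sqrt (7)/7, 5/2, pi, sqrt(11), sqrt( 14), 6.81,21.71,20*pi,97 ]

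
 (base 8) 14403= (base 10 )6403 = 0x1903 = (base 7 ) 24445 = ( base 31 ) 6KH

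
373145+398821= 771966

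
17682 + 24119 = 41801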